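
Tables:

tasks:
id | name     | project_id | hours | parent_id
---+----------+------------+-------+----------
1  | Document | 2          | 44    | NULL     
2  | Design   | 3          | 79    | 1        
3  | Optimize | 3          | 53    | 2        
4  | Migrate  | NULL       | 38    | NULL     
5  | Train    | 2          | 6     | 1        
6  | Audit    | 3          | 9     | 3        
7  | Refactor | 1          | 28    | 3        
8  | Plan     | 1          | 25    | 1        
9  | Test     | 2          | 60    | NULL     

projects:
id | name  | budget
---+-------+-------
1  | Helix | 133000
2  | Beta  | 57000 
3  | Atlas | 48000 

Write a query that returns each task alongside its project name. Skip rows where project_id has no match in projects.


INNER JOIN keeps only tasks rows whose project_id matches an id in projects. Walk through each task:
  - task 1 (Document): project_id=2 -> matches Beta
  - task 2 (Design): project_id=3 -> matches Atlas
  - task 3 (Optimize): project_id=3 -> matches Atlas
  - task 4 (Migrate): project_id=NULL, no match -> dropped
  - task 5 (Train): project_id=2 -> matches Beta
  - task 6 (Audit): project_id=3 -> matches Atlas
  - task 7 (Refactor): project_id=1 -> matches Helix
  - task 8 (Plan): project_id=1 -> matches Helix
  - task 9 (Test): project_id=2 -> matches Beta
So 1 of 9 rows is dropped.

SQL:
SELECT a.name, b.name AS project
FROM tasks a
INNER JOIN projects b ON a.project_id = b.id

Result:
name     | project
---------+--------
Document | Beta   
Design   | Atlas  
Optimize | Atlas  
Train    | Beta   
Audit    | Atlas  
Refactor | Helix  
Plan     | Helix  
Test     | Beta   


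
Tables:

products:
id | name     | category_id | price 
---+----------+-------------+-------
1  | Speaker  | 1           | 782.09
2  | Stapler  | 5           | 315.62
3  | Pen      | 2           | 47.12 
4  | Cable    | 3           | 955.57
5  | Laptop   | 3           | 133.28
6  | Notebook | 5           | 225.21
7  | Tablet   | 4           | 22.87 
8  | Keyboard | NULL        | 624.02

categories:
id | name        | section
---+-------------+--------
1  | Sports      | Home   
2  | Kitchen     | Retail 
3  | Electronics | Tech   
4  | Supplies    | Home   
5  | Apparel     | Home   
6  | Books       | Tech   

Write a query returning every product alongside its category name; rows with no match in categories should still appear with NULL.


LEFT JOIN keeps every row from products (the left table); where category_id has no match in categories, the category columns become NULL. Walk through each product:
  - product 1 (Speaker): category_id=1 -> matches Sports
  - product 2 (Stapler): category_id=5 -> matches Apparel
  - product 3 (Pen): category_id=2 -> matches Kitchen
  - product 4 (Cable): category_id=3 -> matches Electronics
  - product 5 (Laptop): category_id=3 -> matches Electronics
  - product 6 (Notebook): category_id=5 -> matches Apparel
  - product 7 (Tablet): category_id=4 -> matches Supplies
  - product 8 (Keyboard): category_id=NULL, no match -> kept with NULL
All 8 rows appear; 1 has NULL category.

SQL:
SELECT a.name, b.name AS category
FROM products a
LEFT JOIN categories b ON a.category_id = b.id

Result:
name     | category   
---------+------------
Speaker  | Sports     
Stapler  | Apparel    
Pen      | Kitchen    
Cable    | Electronics
Laptop   | Electronics
Notebook | Apparel    
Tablet   | Supplies   
Keyboard | NULL       


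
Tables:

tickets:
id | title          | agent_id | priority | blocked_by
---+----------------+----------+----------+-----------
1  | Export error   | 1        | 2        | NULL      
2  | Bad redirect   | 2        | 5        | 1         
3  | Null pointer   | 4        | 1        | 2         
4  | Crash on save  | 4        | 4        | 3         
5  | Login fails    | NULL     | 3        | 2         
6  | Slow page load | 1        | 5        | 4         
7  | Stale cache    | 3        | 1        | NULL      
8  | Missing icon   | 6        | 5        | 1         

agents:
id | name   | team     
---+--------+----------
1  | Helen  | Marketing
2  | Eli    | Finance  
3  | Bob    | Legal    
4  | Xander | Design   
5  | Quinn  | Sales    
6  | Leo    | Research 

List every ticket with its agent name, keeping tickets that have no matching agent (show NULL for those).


LEFT JOIN keeps every row from tickets (the left table); where agent_id has no match in agents, the agent columns become NULL. Walk through each ticket:
  - ticket 1 (Export error): agent_id=1 -> matches Helen
  - ticket 2 (Bad redirect): agent_id=2 -> matches Eli
  - ticket 3 (Null pointer): agent_id=4 -> matches Xander
  - ticket 4 (Crash on save): agent_id=4 -> matches Xander
  - ticket 5 (Login fails): agent_id=NULL, no match -> kept with NULL
  - ticket 6 (Slow page load): agent_id=1 -> matches Helen
  - ticket 7 (Stale cache): agent_id=3 -> matches Bob
  - ticket 8 (Missing icon): agent_id=6 -> matches Leo
All 8 rows appear; 1 has NULL agent.

SQL:
SELECT a.title, b.name AS agent
FROM tickets a
LEFT JOIN agents b ON a.agent_id = b.id

Result:
title          | agent 
---------------+-------
Export error   | Helen 
Bad redirect   | Eli   
Null pointer   | Xander
Crash on save  | Xander
Login fails    | NULL  
Slow page load | Helen 
Stale cache    | Bob   
Missing icon   | Leo   


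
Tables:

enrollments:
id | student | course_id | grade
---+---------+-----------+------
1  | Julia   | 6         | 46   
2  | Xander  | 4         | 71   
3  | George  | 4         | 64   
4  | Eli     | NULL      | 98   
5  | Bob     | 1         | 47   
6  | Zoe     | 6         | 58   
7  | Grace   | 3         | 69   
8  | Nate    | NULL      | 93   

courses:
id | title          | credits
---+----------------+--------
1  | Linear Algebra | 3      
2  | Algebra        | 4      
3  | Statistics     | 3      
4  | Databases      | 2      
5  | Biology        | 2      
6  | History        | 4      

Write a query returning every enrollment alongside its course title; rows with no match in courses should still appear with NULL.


LEFT JOIN keeps every row from enrollments (the left table); where course_id has no match in courses, the course columns become NULL. Walk through each enrollment:
  - enrollment 1 (Julia): course_id=6 -> matches History
  - enrollment 2 (Xander): course_id=4 -> matches Databases
  - enrollment 3 (George): course_id=4 -> matches Databases
  - enrollment 4 (Eli): course_id=NULL, no match -> kept with NULL
  - enrollment 5 (Bob): course_id=1 -> matches Linear Algebra
  - enrollment 6 (Zoe): course_id=6 -> matches History
  - enrollment 7 (Grace): course_id=3 -> matches Statistics
  - enrollment 8 (Nate): course_id=NULL, no match -> kept with NULL
All 8 rows appear; 2 have NULL course.

SQL:
SELECT a.student, b.title AS course
FROM enrollments a
LEFT JOIN courses b ON a.course_id = b.id

Result:
student | course        
--------+---------------
Julia   | History       
Xander  | Databases     
George  | Databases     
Eli     | NULL          
Bob     | Linear Algebra
Zoe     | History       
Grace   | Statistics    
Nate    | NULL          


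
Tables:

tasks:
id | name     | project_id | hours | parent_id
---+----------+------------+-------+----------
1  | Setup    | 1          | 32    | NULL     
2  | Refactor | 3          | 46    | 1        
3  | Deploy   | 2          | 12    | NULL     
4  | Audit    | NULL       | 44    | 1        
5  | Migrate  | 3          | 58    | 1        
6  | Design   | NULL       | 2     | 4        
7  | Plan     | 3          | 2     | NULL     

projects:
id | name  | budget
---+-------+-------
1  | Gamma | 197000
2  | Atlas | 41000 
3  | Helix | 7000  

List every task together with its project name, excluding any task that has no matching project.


INNER JOIN keeps only tasks rows whose project_id matches an id in projects. Walk through each task:
  - task 1 (Setup): project_id=1 -> matches Gamma
  - task 2 (Refactor): project_id=3 -> matches Helix
  - task 3 (Deploy): project_id=2 -> matches Atlas
  - task 4 (Audit): project_id=NULL, no match -> dropped
  - task 5 (Migrate): project_id=3 -> matches Helix
  - task 6 (Design): project_id=NULL, no match -> dropped
  - task 7 (Plan): project_id=3 -> matches Helix
So 2 of 7 rows are dropped.

SQL:
SELECT a.name, b.name AS project
FROM tasks a
INNER JOIN projects b ON a.project_id = b.id

Result:
name     | project
---------+--------
Setup    | Gamma  
Refactor | Helix  
Deploy   | Atlas  
Migrate  | Helix  
Plan     | Helix  


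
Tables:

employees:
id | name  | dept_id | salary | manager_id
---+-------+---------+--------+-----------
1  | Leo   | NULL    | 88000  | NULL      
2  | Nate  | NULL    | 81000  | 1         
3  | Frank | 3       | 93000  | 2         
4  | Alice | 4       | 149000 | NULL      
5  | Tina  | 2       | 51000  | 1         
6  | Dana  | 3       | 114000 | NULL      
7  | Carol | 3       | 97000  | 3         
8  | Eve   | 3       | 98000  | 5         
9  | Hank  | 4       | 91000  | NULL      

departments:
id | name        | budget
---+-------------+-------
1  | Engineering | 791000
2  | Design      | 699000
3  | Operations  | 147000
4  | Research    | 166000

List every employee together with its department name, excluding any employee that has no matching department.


INNER JOIN keeps only employees rows whose dept_id matches an id in departments. Walk through each employee:
  - employee 1 (Leo): dept_id=NULL, no match -> dropped
  - employee 2 (Nate): dept_id=NULL, no match -> dropped
  - employee 3 (Frank): dept_id=3 -> matches Operations
  - employee 4 (Alice): dept_id=4 -> matches Research
  - employee 5 (Tina): dept_id=2 -> matches Design
  - employee 6 (Dana): dept_id=3 -> matches Operations
  - employee 7 (Carol): dept_id=3 -> matches Operations
  - employee 8 (Eve): dept_id=3 -> matches Operations
  - employee 9 (Hank): dept_id=4 -> matches Research
So 2 of 9 rows are dropped.

SQL:
SELECT a.name, b.name AS department
FROM employees a
INNER JOIN departments b ON a.dept_id = b.id

Result:
name  | department
------+-----------
Frank | Operations
Alice | Research  
Tina  | Design    
Dana  | Operations
Carol | Operations
Eve   | Operations
Hank  | Research  


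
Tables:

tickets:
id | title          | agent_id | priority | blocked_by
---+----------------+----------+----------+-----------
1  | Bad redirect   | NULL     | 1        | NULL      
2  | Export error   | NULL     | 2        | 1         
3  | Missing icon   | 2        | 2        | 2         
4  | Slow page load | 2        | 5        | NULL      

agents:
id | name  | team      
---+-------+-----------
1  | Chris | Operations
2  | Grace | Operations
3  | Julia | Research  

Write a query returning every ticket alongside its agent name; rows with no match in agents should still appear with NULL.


LEFT JOIN keeps every row from tickets (the left table); where agent_id has no match in agents, the agent columns become NULL. Walk through each ticket:
  - ticket 1 (Bad redirect): agent_id=NULL, no match -> kept with NULL
  - ticket 2 (Export error): agent_id=NULL, no match -> kept with NULL
  - ticket 3 (Missing icon): agent_id=2 -> matches Grace
  - ticket 4 (Slow page load): agent_id=2 -> matches Grace
All 4 rows appear; 2 have NULL agent.

SQL:
SELECT a.title, b.name AS agent
FROM tickets a
LEFT JOIN agents b ON a.agent_id = b.id

Result:
title          | agent
---------------+------
Bad redirect   | NULL 
Export error   | NULL 
Missing icon   | Grace
Slow page load | Grace


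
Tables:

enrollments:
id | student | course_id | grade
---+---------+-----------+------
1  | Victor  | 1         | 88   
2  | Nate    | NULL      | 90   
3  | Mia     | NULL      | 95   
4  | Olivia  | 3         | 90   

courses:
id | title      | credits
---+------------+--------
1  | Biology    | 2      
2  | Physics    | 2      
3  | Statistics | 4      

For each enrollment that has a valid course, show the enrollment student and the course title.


INNER JOIN keeps only enrollments rows whose course_id matches an id in courses. Walk through each enrollment:
  - enrollment 1 (Victor): course_id=1 -> matches Biology
  - enrollment 2 (Nate): course_id=NULL, no match -> dropped
  - enrollment 3 (Mia): course_id=NULL, no match -> dropped
  - enrollment 4 (Olivia): course_id=3 -> matches Statistics
So 2 of 4 rows are dropped.

SQL:
SELECT a.student, b.title AS course
FROM enrollments a
INNER JOIN courses b ON a.course_id = b.id

Result:
student | course    
--------+-----------
Victor  | Biology   
Olivia  | Statistics


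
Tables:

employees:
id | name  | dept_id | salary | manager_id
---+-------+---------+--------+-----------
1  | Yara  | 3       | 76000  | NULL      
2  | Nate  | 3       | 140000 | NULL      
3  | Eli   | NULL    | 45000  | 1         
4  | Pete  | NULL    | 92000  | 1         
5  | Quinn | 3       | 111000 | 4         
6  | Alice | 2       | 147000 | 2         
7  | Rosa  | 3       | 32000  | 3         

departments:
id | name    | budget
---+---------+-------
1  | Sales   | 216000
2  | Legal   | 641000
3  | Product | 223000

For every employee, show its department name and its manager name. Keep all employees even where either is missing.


Two LEFT JOINs from the same base table employees: one to departments via dept_id, one to employees itself via manager_id. Both are LEFT so every employee is preserved.
Match against departments:
  - employee 1 (Yara): dept_id=3 -> matches Product
  - employee 2 (Nate): dept_id=3 -> matches Product
  - employee 3 (Eli): dept_id=NULL, no match -> kept with NULL
  - employee 4 (Pete): dept_id=NULL, no match -> kept with NULL
  - employee 5 (Quinn): dept_id=3 -> matches Product
  - employee 6 (Alice): dept_id=2 -> matches Legal
  - employee 7 (Rosa): dept_id=3 -> matches Product
Match against employees (self):
  - employee 1 (Yara): manager_id=NULL -> NULL
  - employee 2 (Nate): manager_id=NULL -> NULL
  - employee 3 (Eli): manager_id=1 -> Yara
  - employee 4 (Pete): manager_id=1 -> Yara
  - employee 5 (Quinn): manager_id=4 -> Pete
  - employee 6 (Alice): manager_id=2 -> Nate
  - employee 7 (Rosa): manager_id=3 -> Eli

SQL:
SELECT a.name, b.name AS department, c.name AS manager
FROM employees a
LEFT JOIN departments b ON a.dept_id = b.id
LEFT JOIN employees c ON a.manager_id = c.id

Result:
name  | department | manager
------+------------+--------
Yara  | Product    | NULL   
Nate  | Product    | NULL   
Eli   | NULL       | Yara   
Pete  | NULL       | Yara   
Quinn | Product    | Pete   
Alice | Legal      | Nate   
Rosa  | Product    | Eli    


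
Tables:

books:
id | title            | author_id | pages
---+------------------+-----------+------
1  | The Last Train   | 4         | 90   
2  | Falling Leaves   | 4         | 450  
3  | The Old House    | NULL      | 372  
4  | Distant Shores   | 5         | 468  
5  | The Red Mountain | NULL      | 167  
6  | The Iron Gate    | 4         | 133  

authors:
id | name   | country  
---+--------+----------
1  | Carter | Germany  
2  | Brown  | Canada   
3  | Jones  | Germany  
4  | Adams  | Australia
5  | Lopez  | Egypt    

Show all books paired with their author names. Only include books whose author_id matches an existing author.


INNER JOIN keeps only books rows whose author_id matches an id in authors. Walk through each book:
  - book 1 (The Last Train): author_id=4 -> matches Adams
  - book 2 (Falling Leaves): author_id=4 -> matches Adams
  - book 3 (The Old House): author_id=NULL, no match -> dropped
  - book 4 (Distant Shores): author_id=5 -> matches Lopez
  - book 5 (The Red Mountain): author_id=NULL, no match -> dropped
  - book 6 (The Iron Gate): author_id=4 -> matches Adams
So 2 of 6 rows are dropped.

SQL:
SELECT a.title, b.name AS author
FROM books a
INNER JOIN authors b ON a.author_id = b.id

Result:
title          | author
---------------+-------
The Last Train | Adams 
Falling Leaves | Adams 
Distant Shores | Lopez 
The Iron Gate  | Adams 


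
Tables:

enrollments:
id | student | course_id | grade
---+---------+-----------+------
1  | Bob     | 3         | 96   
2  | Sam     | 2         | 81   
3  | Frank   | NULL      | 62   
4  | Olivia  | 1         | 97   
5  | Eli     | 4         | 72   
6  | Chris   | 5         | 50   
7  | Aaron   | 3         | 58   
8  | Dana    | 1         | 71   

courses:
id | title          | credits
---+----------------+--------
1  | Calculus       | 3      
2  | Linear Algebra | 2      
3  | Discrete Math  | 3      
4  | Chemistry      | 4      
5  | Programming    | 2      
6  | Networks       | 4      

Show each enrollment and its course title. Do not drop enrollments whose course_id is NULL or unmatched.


LEFT JOIN keeps every row from enrollments (the left table); where course_id has no match in courses, the course columns become NULL. Walk through each enrollment:
  - enrollment 1 (Bob): course_id=3 -> matches Discrete Math
  - enrollment 2 (Sam): course_id=2 -> matches Linear Algebra
  - enrollment 3 (Frank): course_id=NULL, no match -> kept with NULL
  - enrollment 4 (Olivia): course_id=1 -> matches Calculus
  - enrollment 5 (Eli): course_id=4 -> matches Chemistry
  - enrollment 6 (Chris): course_id=5 -> matches Programming
  - enrollment 7 (Aaron): course_id=3 -> matches Discrete Math
  - enrollment 8 (Dana): course_id=1 -> matches Calculus
All 8 rows appear; 1 has NULL course.

SQL:
SELECT a.student, b.title AS course
FROM enrollments a
LEFT JOIN courses b ON a.course_id = b.id

Result:
student | course        
--------+---------------
Bob     | Discrete Math 
Sam     | Linear Algebra
Frank   | NULL          
Olivia  | Calculus      
Eli     | Chemistry     
Chris   | Programming   
Aaron   | Discrete Math 
Dana    | Calculus      


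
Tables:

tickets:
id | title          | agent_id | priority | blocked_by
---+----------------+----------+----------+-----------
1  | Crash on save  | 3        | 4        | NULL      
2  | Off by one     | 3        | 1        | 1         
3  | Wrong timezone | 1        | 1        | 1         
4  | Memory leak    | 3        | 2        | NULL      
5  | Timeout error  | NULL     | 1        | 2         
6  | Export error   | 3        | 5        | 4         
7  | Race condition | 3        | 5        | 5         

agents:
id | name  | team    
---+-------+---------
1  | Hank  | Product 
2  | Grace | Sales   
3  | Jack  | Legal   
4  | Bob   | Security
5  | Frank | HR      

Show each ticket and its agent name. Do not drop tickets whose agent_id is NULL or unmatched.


LEFT JOIN keeps every row from tickets (the left table); where agent_id has no match in agents, the agent columns become NULL. Walk through each ticket:
  - ticket 1 (Crash on save): agent_id=3 -> matches Jack
  - ticket 2 (Off by one): agent_id=3 -> matches Jack
  - ticket 3 (Wrong timezone): agent_id=1 -> matches Hank
  - ticket 4 (Memory leak): agent_id=3 -> matches Jack
  - ticket 5 (Timeout error): agent_id=NULL, no match -> kept with NULL
  - ticket 6 (Export error): agent_id=3 -> matches Jack
  - ticket 7 (Race condition): agent_id=3 -> matches Jack
All 7 rows appear; 1 has NULL agent.

SQL:
SELECT a.title, b.name AS agent
FROM tickets a
LEFT JOIN agents b ON a.agent_id = b.id

Result:
title          | agent
---------------+------
Crash on save  | Jack 
Off by one     | Jack 
Wrong timezone | Hank 
Memory leak    | Jack 
Timeout error  | NULL 
Export error   | Jack 
Race condition | Jack 


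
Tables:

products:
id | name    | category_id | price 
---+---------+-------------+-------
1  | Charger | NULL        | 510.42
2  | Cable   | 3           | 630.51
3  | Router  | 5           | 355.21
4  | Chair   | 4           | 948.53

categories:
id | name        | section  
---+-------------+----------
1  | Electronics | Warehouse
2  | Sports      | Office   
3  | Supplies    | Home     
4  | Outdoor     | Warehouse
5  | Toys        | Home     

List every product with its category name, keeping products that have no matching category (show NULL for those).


LEFT JOIN keeps every row from products (the left table); where category_id has no match in categories, the category columns become NULL. Walk through each product:
  - product 1 (Charger): category_id=NULL, no match -> kept with NULL
  - product 2 (Cable): category_id=3 -> matches Supplies
  - product 3 (Router): category_id=5 -> matches Toys
  - product 4 (Chair): category_id=4 -> matches Outdoor
All 4 rows appear; 1 has NULL category.

SQL:
SELECT a.name, b.name AS category
FROM products a
LEFT JOIN categories b ON a.category_id = b.id

Result:
name    | category
--------+---------
Charger | NULL    
Cable   | Supplies
Router  | Toys    
Chair   | Outdoor 


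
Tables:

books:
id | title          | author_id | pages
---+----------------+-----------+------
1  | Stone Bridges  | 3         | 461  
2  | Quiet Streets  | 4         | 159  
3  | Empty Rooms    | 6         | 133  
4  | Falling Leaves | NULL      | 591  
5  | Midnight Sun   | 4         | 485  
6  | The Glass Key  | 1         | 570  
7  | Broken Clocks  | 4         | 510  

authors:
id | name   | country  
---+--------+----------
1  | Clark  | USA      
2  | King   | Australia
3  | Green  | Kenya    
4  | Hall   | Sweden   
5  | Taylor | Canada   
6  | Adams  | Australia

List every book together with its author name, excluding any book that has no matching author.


INNER JOIN keeps only books rows whose author_id matches an id in authors. Walk through each book:
  - book 1 (Stone Bridges): author_id=3 -> matches Green
  - book 2 (Quiet Streets): author_id=4 -> matches Hall
  - book 3 (Empty Rooms): author_id=6 -> matches Adams
  - book 4 (Falling Leaves): author_id=NULL, no match -> dropped
  - book 5 (Midnight Sun): author_id=4 -> matches Hall
  - book 6 (The Glass Key): author_id=1 -> matches Clark
  - book 7 (Broken Clocks): author_id=4 -> matches Hall
So 1 of 7 rows is dropped.

SQL:
SELECT a.title, b.name AS author
FROM books a
INNER JOIN authors b ON a.author_id = b.id

Result:
title         | author
--------------+-------
Stone Bridges | Green 
Quiet Streets | Hall  
Empty Rooms   | Adams 
Midnight Sun  | Hall  
The Glass Key | Clark 
Broken Clocks | Hall  


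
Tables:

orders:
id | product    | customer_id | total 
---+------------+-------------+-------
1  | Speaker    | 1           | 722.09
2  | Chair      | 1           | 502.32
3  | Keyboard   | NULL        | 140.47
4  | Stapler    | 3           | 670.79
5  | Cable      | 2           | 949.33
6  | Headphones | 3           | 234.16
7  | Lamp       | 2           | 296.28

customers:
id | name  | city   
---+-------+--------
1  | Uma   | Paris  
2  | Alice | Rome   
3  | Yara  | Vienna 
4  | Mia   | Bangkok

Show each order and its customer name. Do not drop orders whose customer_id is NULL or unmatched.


LEFT JOIN keeps every row from orders (the left table); where customer_id has no match in customers, the customer columns become NULL. Walk through each order:
  - order 1 (Speaker): customer_id=1 -> matches Uma
  - order 2 (Chair): customer_id=1 -> matches Uma
  - order 3 (Keyboard): customer_id=NULL, no match -> kept with NULL
  - order 4 (Stapler): customer_id=3 -> matches Yara
  - order 5 (Cable): customer_id=2 -> matches Alice
  - order 6 (Headphones): customer_id=3 -> matches Yara
  - order 7 (Lamp): customer_id=2 -> matches Alice
All 7 rows appear; 1 has NULL customer.

SQL:
SELECT a.product, b.name AS customer
FROM orders a
LEFT JOIN customers b ON a.customer_id = b.id

Result:
product    | customer
-----------+---------
Speaker    | Uma     
Chair      | Uma     
Keyboard   | NULL    
Stapler    | Yara    
Cable      | Alice   
Headphones | Yara    
Lamp       | Alice   


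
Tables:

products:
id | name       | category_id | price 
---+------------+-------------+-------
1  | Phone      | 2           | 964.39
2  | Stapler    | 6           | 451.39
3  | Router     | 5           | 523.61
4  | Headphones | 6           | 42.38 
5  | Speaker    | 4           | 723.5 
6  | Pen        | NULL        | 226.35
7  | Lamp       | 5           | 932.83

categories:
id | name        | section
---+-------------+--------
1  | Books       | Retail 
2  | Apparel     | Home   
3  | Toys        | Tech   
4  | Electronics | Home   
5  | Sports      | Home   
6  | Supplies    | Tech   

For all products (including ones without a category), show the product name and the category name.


LEFT JOIN keeps every row from products (the left table); where category_id has no match in categories, the category columns become NULL. Walk through each product:
  - product 1 (Phone): category_id=2 -> matches Apparel
  - product 2 (Stapler): category_id=6 -> matches Supplies
  - product 3 (Router): category_id=5 -> matches Sports
  - product 4 (Headphones): category_id=6 -> matches Supplies
  - product 5 (Speaker): category_id=4 -> matches Electronics
  - product 6 (Pen): category_id=NULL, no match -> kept with NULL
  - product 7 (Lamp): category_id=5 -> matches Sports
All 7 rows appear; 1 has NULL category.

SQL:
SELECT a.name, b.name AS category
FROM products a
LEFT JOIN categories b ON a.category_id = b.id

Result:
name       | category   
-----------+------------
Phone      | Apparel    
Stapler    | Supplies   
Router     | Sports     
Headphones | Supplies   
Speaker    | Electronics
Pen        | NULL       
Lamp       | Sports     


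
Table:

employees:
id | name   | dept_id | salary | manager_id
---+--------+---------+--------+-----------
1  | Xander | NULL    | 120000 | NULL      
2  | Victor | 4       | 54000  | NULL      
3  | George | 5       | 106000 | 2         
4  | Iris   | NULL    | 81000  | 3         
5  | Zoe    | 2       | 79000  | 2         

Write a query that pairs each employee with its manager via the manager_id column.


This is a self-join: employees is joined to a second copy of itself, matching each row's manager_id to another row's id. Use LEFT JOIN so rows with manager_id=NULL are kept.
  - employee 1 (Xander): manager_id=NULL -> NULL
  - employee 2 (Victor): manager_id=NULL -> NULL
  - employee 3 (George): manager_id=2 -> Victor
  - employee 4 (Iris): manager_id=3 -> George
  - employee 5 (Zoe): manager_id=2 -> Victor

SQL:
SELECT a.name AS item, b.name AS manager
FROM employees a
LEFT JOIN employees b ON a.manager_id = b.id

Result:
item   | manager
-------+--------
Xander | NULL   
Victor | NULL   
George | Victor 
Iris   | George 
Zoe    | Victor 


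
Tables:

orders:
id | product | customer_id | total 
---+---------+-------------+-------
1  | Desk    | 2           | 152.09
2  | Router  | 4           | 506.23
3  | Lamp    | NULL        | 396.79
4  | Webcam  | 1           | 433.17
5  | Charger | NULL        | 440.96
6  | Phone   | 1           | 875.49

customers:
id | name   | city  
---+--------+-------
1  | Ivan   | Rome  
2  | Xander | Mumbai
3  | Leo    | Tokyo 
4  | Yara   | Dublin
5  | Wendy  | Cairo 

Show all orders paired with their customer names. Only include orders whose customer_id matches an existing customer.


INNER JOIN keeps only orders rows whose customer_id matches an id in customers. Walk through each order:
  - order 1 (Desk): customer_id=2 -> matches Xander
  - order 2 (Router): customer_id=4 -> matches Yara
  - order 3 (Lamp): customer_id=NULL, no match -> dropped
  - order 4 (Webcam): customer_id=1 -> matches Ivan
  - order 5 (Charger): customer_id=NULL, no match -> dropped
  - order 6 (Phone): customer_id=1 -> matches Ivan
So 2 of 6 rows are dropped.

SQL:
SELECT a.product, b.name AS customer
FROM orders a
INNER JOIN customers b ON a.customer_id = b.id

Result:
product | customer
--------+---------
Desk    | Xander  
Router  | Yara    
Webcam  | Ivan    
Phone   | Ivan    


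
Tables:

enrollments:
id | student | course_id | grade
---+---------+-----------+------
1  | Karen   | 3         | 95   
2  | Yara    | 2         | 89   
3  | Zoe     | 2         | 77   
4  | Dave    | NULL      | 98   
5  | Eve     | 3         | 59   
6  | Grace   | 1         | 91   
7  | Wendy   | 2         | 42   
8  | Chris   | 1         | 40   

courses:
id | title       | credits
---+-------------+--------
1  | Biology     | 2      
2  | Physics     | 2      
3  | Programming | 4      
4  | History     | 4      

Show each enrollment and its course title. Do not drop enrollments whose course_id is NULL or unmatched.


LEFT JOIN keeps every row from enrollments (the left table); where course_id has no match in courses, the course columns become NULL. Walk through each enrollment:
  - enrollment 1 (Karen): course_id=3 -> matches Programming
  - enrollment 2 (Yara): course_id=2 -> matches Physics
  - enrollment 3 (Zoe): course_id=2 -> matches Physics
  - enrollment 4 (Dave): course_id=NULL, no match -> kept with NULL
  - enrollment 5 (Eve): course_id=3 -> matches Programming
  - enrollment 6 (Grace): course_id=1 -> matches Biology
  - enrollment 7 (Wendy): course_id=2 -> matches Physics
  - enrollment 8 (Chris): course_id=1 -> matches Biology
All 8 rows appear; 1 has NULL course.

SQL:
SELECT a.student, b.title AS course
FROM enrollments a
LEFT JOIN courses b ON a.course_id = b.id

Result:
student | course     
--------+------------
Karen   | Programming
Yara    | Physics    
Zoe     | Physics    
Dave    | NULL       
Eve     | Programming
Grace   | Biology    
Wendy   | Physics    
Chris   | Biology    


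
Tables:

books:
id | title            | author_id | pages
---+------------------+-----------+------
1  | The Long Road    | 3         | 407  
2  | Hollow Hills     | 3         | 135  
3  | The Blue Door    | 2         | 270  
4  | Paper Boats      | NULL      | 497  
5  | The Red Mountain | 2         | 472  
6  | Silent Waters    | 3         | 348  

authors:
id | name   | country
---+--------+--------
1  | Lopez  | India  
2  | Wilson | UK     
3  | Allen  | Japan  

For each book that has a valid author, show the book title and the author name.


INNER JOIN keeps only books rows whose author_id matches an id in authors. Walk through each book:
  - book 1 (The Long Road): author_id=3 -> matches Allen
  - book 2 (Hollow Hills): author_id=3 -> matches Allen
  - book 3 (The Blue Door): author_id=2 -> matches Wilson
  - book 4 (Paper Boats): author_id=NULL, no match -> dropped
  - book 5 (The Red Mountain): author_id=2 -> matches Wilson
  - book 6 (Silent Waters): author_id=3 -> matches Allen
So 1 of 6 rows is dropped.

SQL:
SELECT a.title, b.name AS author
FROM books a
INNER JOIN authors b ON a.author_id = b.id

Result:
title            | author
-----------------+-------
The Long Road    | Allen 
Hollow Hills     | Allen 
The Blue Door    | Wilson
The Red Mountain | Wilson
Silent Waters    | Allen 


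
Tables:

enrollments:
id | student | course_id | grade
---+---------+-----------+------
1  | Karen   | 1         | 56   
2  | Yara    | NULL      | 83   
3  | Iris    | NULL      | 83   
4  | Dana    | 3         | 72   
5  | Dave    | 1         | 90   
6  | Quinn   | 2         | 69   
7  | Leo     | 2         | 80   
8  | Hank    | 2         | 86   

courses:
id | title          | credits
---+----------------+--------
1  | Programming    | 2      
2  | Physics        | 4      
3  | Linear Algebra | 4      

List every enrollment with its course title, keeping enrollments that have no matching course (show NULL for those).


LEFT JOIN keeps every row from enrollments (the left table); where course_id has no match in courses, the course columns become NULL. Walk through each enrollment:
  - enrollment 1 (Karen): course_id=1 -> matches Programming
  - enrollment 2 (Yara): course_id=NULL, no match -> kept with NULL
  - enrollment 3 (Iris): course_id=NULL, no match -> kept with NULL
  - enrollment 4 (Dana): course_id=3 -> matches Linear Algebra
  - enrollment 5 (Dave): course_id=1 -> matches Programming
  - enrollment 6 (Quinn): course_id=2 -> matches Physics
  - enrollment 7 (Leo): course_id=2 -> matches Physics
  - enrollment 8 (Hank): course_id=2 -> matches Physics
All 8 rows appear; 2 have NULL course.

SQL:
SELECT a.student, b.title AS course
FROM enrollments a
LEFT JOIN courses b ON a.course_id = b.id

Result:
student | course        
--------+---------------
Karen   | Programming   
Yara    | NULL          
Iris    | NULL          
Dana    | Linear Algebra
Dave    | Programming   
Quinn   | Physics       
Leo     | Physics       
Hank    | Physics       


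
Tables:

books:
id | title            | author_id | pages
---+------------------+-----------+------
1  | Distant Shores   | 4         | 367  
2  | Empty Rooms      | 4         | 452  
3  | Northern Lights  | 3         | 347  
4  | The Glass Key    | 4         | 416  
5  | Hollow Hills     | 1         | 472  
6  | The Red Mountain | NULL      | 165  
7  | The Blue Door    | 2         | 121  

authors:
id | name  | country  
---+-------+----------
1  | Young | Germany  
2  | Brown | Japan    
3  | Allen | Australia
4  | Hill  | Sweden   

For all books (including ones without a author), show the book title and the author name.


LEFT JOIN keeps every row from books (the left table); where author_id has no match in authors, the author columns become NULL. Walk through each book:
  - book 1 (Distant Shores): author_id=4 -> matches Hill
  - book 2 (Empty Rooms): author_id=4 -> matches Hill
  - book 3 (Northern Lights): author_id=3 -> matches Allen
  - book 4 (The Glass Key): author_id=4 -> matches Hill
  - book 5 (Hollow Hills): author_id=1 -> matches Young
  - book 6 (The Red Mountain): author_id=NULL, no match -> kept with NULL
  - book 7 (The Blue Door): author_id=2 -> matches Brown
All 7 rows appear; 1 has NULL author.

SQL:
SELECT a.title, b.name AS author
FROM books a
LEFT JOIN authors b ON a.author_id = b.id

Result:
title            | author
-----------------+-------
Distant Shores   | Hill  
Empty Rooms      | Hill  
Northern Lights  | Allen 
The Glass Key    | Hill  
Hollow Hills     | Young 
The Red Mountain | NULL  
The Blue Door    | Brown 


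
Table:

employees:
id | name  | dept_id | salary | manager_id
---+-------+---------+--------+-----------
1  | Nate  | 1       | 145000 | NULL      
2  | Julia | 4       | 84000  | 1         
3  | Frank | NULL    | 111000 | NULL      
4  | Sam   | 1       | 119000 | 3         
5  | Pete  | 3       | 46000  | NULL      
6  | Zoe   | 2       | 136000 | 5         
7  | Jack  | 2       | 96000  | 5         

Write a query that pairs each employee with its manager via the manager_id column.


This is a self-join: employees is joined to a second copy of itself, matching each row's manager_id to another row's id. Use LEFT JOIN so rows with manager_id=NULL are kept.
  - employee 1 (Nate): manager_id=NULL -> NULL
  - employee 2 (Julia): manager_id=1 -> Nate
  - employee 3 (Frank): manager_id=NULL -> NULL
  - employee 4 (Sam): manager_id=3 -> Frank
  - employee 5 (Pete): manager_id=NULL -> NULL
  - employee 6 (Zoe): manager_id=5 -> Pete
  - employee 7 (Jack): manager_id=5 -> Pete

SQL:
SELECT a.name AS item, b.name AS manager
FROM employees a
LEFT JOIN employees b ON a.manager_id = b.id

Result:
item  | manager
------+--------
Nate  | NULL   
Julia | Nate   
Frank | NULL   
Sam   | Frank  
Pete  | NULL   
Zoe   | Pete   
Jack  | Pete   


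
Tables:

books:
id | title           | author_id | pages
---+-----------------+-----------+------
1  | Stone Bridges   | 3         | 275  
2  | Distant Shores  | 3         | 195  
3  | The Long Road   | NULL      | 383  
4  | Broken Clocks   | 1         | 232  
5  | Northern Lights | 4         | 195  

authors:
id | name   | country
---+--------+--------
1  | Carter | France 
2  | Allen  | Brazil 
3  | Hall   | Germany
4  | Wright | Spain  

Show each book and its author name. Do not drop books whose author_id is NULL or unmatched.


LEFT JOIN keeps every row from books (the left table); where author_id has no match in authors, the author columns become NULL. Walk through each book:
  - book 1 (Stone Bridges): author_id=3 -> matches Hall
  - book 2 (Distant Shores): author_id=3 -> matches Hall
  - book 3 (The Long Road): author_id=NULL, no match -> kept with NULL
  - book 4 (Broken Clocks): author_id=1 -> matches Carter
  - book 5 (Northern Lights): author_id=4 -> matches Wright
All 5 rows appear; 1 has NULL author.

SQL:
SELECT a.title, b.name AS author
FROM books a
LEFT JOIN authors b ON a.author_id = b.id

Result:
title           | author
----------------+-------
Stone Bridges   | Hall  
Distant Shores  | Hall  
The Long Road   | NULL  
Broken Clocks   | Carter
Northern Lights | Wright


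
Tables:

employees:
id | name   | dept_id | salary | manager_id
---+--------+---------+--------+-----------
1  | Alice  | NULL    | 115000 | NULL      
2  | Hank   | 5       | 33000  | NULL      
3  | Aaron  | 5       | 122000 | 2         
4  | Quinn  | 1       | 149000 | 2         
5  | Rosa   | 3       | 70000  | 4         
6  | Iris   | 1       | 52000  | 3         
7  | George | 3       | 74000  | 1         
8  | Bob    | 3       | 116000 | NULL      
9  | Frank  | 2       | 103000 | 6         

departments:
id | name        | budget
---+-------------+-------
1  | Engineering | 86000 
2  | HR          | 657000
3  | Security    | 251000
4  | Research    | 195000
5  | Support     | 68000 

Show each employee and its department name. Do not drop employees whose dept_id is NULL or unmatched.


LEFT JOIN keeps every row from employees (the left table); where dept_id has no match in departments, the department columns become NULL. Walk through each employee:
  - employee 1 (Alice): dept_id=NULL, no match -> kept with NULL
  - employee 2 (Hank): dept_id=5 -> matches Support
  - employee 3 (Aaron): dept_id=5 -> matches Support
  - employee 4 (Quinn): dept_id=1 -> matches Engineering
  - employee 5 (Rosa): dept_id=3 -> matches Security
  - employee 6 (Iris): dept_id=1 -> matches Engineering
  - employee 7 (George): dept_id=3 -> matches Security
  - employee 8 (Bob): dept_id=3 -> matches Security
  - employee 9 (Frank): dept_id=2 -> matches HR
All 9 rows appear; 1 has NULL department.

SQL:
SELECT a.name, b.name AS department
FROM employees a
LEFT JOIN departments b ON a.dept_id = b.id

Result:
name   | department 
-------+------------
Alice  | NULL       
Hank   | Support    
Aaron  | Support    
Quinn  | Engineering
Rosa   | Security   
Iris   | Engineering
George | Security   
Bob    | Security   
Frank  | HR         


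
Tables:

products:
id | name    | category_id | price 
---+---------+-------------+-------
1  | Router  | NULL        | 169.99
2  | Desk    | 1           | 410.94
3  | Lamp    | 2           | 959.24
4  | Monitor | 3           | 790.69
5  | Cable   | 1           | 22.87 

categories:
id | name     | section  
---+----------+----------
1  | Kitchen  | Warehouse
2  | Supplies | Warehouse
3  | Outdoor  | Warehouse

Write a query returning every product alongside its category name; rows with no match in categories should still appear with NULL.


LEFT JOIN keeps every row from products (the left table); where category_id has no match in categories, the category columns become NULL. Walk through each product:
  - product 1 (Router): category_id=NULL, no match -> kept with NULL
  - product 2 (Desk): category_id=1 -> matches Kitchen
  - product 3 (Lamp): category_id=2 -> matches Supplies
  - product 4 (Monitor): category_id=3 -> matches Outdoor
  - product 5 (Cable): category_id=1 -> matches Kitchen
All 5 rows appear; 1 has NULL category.

SQL:
SELECT a.name, b.name AS category
FROM products a
LEFT JOIN categories b ON a.category_id = b.id

Result:
name    | category
--------+---------
Router  | NULL    
Desk    | Kitchen 
Lamp    | Supplies
Monitor | Outdoor 
Cable   | Kitchen 


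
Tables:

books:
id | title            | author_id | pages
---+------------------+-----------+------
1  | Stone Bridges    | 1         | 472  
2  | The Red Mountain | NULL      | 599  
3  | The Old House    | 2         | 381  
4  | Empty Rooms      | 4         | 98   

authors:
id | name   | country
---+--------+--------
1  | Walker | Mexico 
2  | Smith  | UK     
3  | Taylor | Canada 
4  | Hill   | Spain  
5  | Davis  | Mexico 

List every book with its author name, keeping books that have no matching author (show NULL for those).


LEFT JOIN keeps every row from books (the left table); where author_id has no match in authors, the author columns become NULL. Walk through each book:
  - book 1 (Stone Bridges): author_id=1 -> matches Walker
  - book 2 (The Red Mountain): author_id=NULL, no match -> kept with NULL
  - book 3 (The Old House): author_id=2 -> matches Smith
  - book 4 (Empty Rooms): author_id=4 -> matches Hill
All 4 rows appear; 1 has NULL author.

SQL:
SELECT a.title, b.name AS author
FROM books a
LEFT JOIN authors b ON a.author_id = b.id

Result:
title            | author
-----------------+-------
Stone Bridges    | Walker
The Red Mountain | NULL  
The Old House    | Smith 
Empty Rooms      | Hill  
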